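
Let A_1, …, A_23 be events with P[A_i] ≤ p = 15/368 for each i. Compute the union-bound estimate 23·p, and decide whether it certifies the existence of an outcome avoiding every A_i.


Union bound: P[∪_{i=1}^{23} A_i] ≤ Σ_i P[A_i] ≤ 23·p = 23·(15/368) = 15/16.
Numerically: 15/16 ≈ 0.938.
Is 15/16 < 1? YES.
Since P[∪ A_i] ≤ 15/16 < 1, the complement has P[∩ A_i^c] ≥ 1 − 15/16 = 1/16 > 0, so some outcome avoids every A_i.

23·p = 15/16 ≈ 0.938; existence CERTIFIED by the union bound.


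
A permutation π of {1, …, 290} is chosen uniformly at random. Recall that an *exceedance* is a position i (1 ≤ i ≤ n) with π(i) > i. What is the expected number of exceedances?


Write X = Σ_{i=1}^{290} X_i, where X_i = 1_{π(i) > i}.
For each fixed i, π(i) is uniform over {1, …, 290} (marginal of a uniform permutation), so P[π(i) > i] = (n − i)/n. Summing: Σ_{i=1}^{290} (n − i)/n = (0 + 1 + … + 289)/290 = 290(290 − 1)/(2·290) = (290 − 1)/2.
Hence E[X] = Σ_{i=1}^{290} (290 − i)/290 = 289/2 ≈ 144.500.

E[X] = 289/2 = 144.500.


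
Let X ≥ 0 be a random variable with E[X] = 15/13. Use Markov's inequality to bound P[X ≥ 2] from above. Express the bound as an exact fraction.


μ = E[X] = 15/13, a = 2.
Markov: P[X ≥ 2] ≤ μ/a = (15/13)/2 = 15/26.
Numerically: ≈ 0.5769.
(Since a = 2 > μ = 1.1538, the bound 15/26 is < 1 and informative.)

P[X ≥ 2] ≤ 15/26 ≈ 0.5769.


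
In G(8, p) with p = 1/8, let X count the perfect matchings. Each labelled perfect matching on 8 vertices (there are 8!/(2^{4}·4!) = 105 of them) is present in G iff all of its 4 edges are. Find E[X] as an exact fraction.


K_8 has 8!/(2^{4}·4!) = 105 labelled perfect matchings.
For each such perfect matching H, let X_H = 1 if all 4 edges of H are present in G. Then P[X_H = 1] = p^{4} = (1/8)^{4} = 1/4096.
Summing the indicators: E[X] = Σ_H E[X_H] = 105 · p^{4} = 105 · 1/4096 = 105/4096.
Numerically: E[X] ≈ 0.0256348.

E[X] = 105 · (1/8)^{4} = 105/4096 ≈ 0.0256348.


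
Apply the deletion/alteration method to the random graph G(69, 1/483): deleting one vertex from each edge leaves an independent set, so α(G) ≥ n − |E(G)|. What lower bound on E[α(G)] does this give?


E[|E(G)|] = C(69, 2)·p = 2346 · (1/483) = 34/7.
E[α(G)] ≥ n − E[|E(G)|] = 69 − 34/7 = 449/7.
Numerically: ≈ 64.14286.
(This is only a lower bound; the true E[α(G)] may be larger.)

E[α(G)] ≥ 449/7 ≈ 64.14286.


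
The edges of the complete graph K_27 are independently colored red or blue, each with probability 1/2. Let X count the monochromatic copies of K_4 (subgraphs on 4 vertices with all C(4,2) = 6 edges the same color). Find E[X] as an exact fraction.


Let X = Σ_S X_S over the C(27, 4) = 17550 subsets S of size 4, where X_S = 1 if the K_4 on S is monochromatic.
For a fixed S, the K_4 on S has C(4, 2) = 6 edges. P[all 6 edges red] = (1/2)^6, and likewise for blue, so P[monochromatic] = 2·(1/2)^6 = 2^{1 − 6} = 1/32.
By linearity: E[X] = C(27, 4) · 2^{1 − 6} = 17550 · 1/32 = 8775/16.
Numerically: E[X] ≈ 548.438.

E[X] = C(27,4)·2^(1−C(4,2)) = 8775/16 ≈ 548.438.


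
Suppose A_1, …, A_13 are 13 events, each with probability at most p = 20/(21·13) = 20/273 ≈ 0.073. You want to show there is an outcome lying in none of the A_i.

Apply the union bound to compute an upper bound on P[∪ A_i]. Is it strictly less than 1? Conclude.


Union bound: P[∪_{i=1}^{13} A_i] ≤ Σ_i P[A_i] ≤ 13·p = 13·(20/273) = 20/21.
Numerically: 20/21 ≈ 0.952.
Is 20/21 < 1? YES.
Since P[∪ A_i] ≤ 20/21 < 1, the complement has P[∩ A_i^c] ≥ 1 − 20/21 = 1/21 > 0, so some outcome avoids every A_i.

13·p = 20/21 ≈ 0.952; existence CERTIFIED by the union bound.


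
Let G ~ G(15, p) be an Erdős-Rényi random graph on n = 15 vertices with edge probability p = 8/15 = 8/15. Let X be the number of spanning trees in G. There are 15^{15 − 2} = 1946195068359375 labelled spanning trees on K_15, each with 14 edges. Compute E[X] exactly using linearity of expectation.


K_15 has 15^{15 − 2} = 1946195068359375 labelled spanning trees.
For each such spanning tree H, let X_H = 1 if all 14 edges of H are present in G. Then P[X_H = 1] = p^{14} = (8/15)^{14} = 4398046511104/29192926025390625.
Summing the indicators: E[X] = Σ_H E[X_H] = 1946195068359375 · p^{14} = 1946195068359375 · 4398046511104/29192926025390625 = 4398046511104/15.
Numerically: E[X] ≈ 2.932e+11.

E[X] = 1946195068359375 · (8/15)^{14} = 4398046511104/15 ≈ 2.932e+11.


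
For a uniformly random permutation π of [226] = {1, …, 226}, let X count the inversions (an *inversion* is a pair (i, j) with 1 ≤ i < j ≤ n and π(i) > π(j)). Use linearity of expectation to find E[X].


Write X = Σ X_I over the C(226, 2) = 25425 pairs i < j, with X_I the indicator of one inversion.
There are 25425 indicators.
For each fixed pair i < j, the values π(i) and π(j) are two distinct elements of {1, …, 226} in uniformly random order; by symmetry P[π(i) > π(j)] = 1/2.
By linearity: E[X] = 25425 · (1/2) = C(226, 2) · (1/2) = 25425/2 = 25425/2 ≈ 12712.5000.

E[X] = 25425/2 = 12712.5000.


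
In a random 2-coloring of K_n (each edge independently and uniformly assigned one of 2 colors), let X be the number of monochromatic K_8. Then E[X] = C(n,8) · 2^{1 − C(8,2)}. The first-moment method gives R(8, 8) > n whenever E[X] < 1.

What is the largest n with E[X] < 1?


We need C(n, 8) · 2^{1 − 28} < 1, i.e. C(n, 8) < 2^{28 − 1} = 134217728.
Check values of n near the boundary:
  n = 36: C(36, 8) = 30260340; 30260340 < 134217728? YES
  n = 37: C(37, 8) = 38608020; 38608020 < 134217728? YES
  n = 38: C(38, 8) = 48903492; 48903492 < 134217728? YES
  n = 39: C(39, 8) = 61523748; 61523748 < 134217728? YES
  n = 40: C(40, 8) = 76904685; 76904685 < 134217728? YES
  n = 41: C(41, 8) = 95548245; 95548245 < 134217728? YES
  n = 42: C(42, 8) = 118030185; 118030185 < 134217728? YES
  n = 43: C(43, 8) = 145008513; 145008513 < 134217728? NO
The largest n with C(n, 8) < 134217728 is n = 42 (where E[X] = 118030185/134217728 ≈ 0.879). Hence R(8, 8) > 42, i.e. R(8, 8) ≥ 43.

Largest n = 42; hence R(8, 8) > 42.


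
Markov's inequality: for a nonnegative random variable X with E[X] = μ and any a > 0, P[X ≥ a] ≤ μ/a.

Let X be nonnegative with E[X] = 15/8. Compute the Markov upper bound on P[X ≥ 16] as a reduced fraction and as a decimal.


μ = E[X] = 15/8, a = 16.
Markov: P[X ≥ 16] ≤ μ/a = (15/8)/16 = 15/128.
Numerically: ≈ 0.117.
(Since a = 16 > μ = 1.875, the bound 15/128 is < 1 and informative.)

P[X ≥ 16] ≤ 15/128 ≈ 0.117.


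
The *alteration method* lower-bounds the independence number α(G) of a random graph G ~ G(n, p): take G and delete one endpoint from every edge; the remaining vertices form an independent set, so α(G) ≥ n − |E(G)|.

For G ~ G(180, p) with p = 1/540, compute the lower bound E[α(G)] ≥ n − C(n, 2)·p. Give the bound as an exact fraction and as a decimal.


E[|E(G)|] = C(180, 2)·p = 16110 · (1/540) = 179/6.
E[α(G)] ≥ n − E[|E(G)|] = 180 − 179/6 = 901/6.
Numerically: ≈ 150.1667.
(This is only a lower bound; the true E[α(G)] may be larger.)

E[α(G)] ≥ 901/6 ≈ 150.1667.


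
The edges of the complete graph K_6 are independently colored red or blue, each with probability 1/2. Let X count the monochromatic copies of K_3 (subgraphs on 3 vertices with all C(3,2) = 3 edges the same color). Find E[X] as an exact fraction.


Let X = Σ_S X_S over the C(6, 3) = 20 subsets S of size 3, where X_S = 1 if the K_3 on S is monochromatic.
For a fixed S, the K_3 on S has C(3, 2) = 3 edges. P[all 3 edges red] = (1/2)^3, and likewise for blue, so P[monochromatic] = 2·(1/2)^3 = 2^{1 − 3} = 1/4.
Summing: E[X] = C(6, 3) · 2^{1 − 3} = 20 · 1/4 = 5.
Numerically: E[X] ≈ 5.00000.

E[X] = C(6,3)·2^(1−C(3,2)) = 5 ≈ 5.00000.


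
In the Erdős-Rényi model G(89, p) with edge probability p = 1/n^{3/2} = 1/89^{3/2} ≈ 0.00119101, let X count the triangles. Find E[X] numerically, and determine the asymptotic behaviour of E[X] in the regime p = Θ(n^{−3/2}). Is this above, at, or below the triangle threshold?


Number of potential triangles: C(89, 3) = 113564.
Each occurs with probability p³ ≈ (0.00119101)³ ≈ 1.68944855e-09.
By linearity: E[X] = C(89, 3)·p³ ≈ 113564 · 1.68944855e-09 ≈ 0.000192.
Since α = 3/2 > 1, p = c/n^{3/2} = o(1/n) is below the triangle threshold p ~ 1/n. Asymptotically E[X] ~ (c³/6)·n^{3(1−α)} = (1³/6)·n^{-1.5} → 0, so by Markov's inequality G has no triangles w.h.p.

E[X] ≈ 0.000192; in regime p = Θ(1/n^{3/2}) E[X] tends to 0 (below the triangle threshold p ~ 1/n).


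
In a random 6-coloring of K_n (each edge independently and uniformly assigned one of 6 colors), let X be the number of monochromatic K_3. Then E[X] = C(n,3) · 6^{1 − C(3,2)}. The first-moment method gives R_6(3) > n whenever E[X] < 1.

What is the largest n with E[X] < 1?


We need C(n, 3) · 6^{1 − 3} < 1, i.e. C(n, 3) < 6^{3 − 1} = 36.
Check values of n near the boundary:
  n = 4: C(4, 3) = 4; 4 < 36? YES
  n = 5: C(5, 3) = 10; 10 < 36? YES
  n = 6: C(6, 3) = 20; 20 < 36? YES
  n = 7: C(7, 3) = 35; 35 < 36? YES
  n = 8: C(8, 3) = 56; 56 < 36? NO
  n = 9: C(9, 3) = 84; 84 < 36? NO
The largest n with C(n, 3) < 36 is n = 7 (where E[X] = 35/36 ≈ 0.972222). Hence R_6(3) > 7, i.e. R_6(3) ≥ 8.

Largest n = 7; hence R_6(3) > 7.


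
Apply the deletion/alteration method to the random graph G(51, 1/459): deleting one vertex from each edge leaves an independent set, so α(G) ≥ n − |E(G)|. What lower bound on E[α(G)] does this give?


E[|E(G)|] = C(51, 2)·p = 1275 · (1/459) = 25/9.
E[α(G)] ≥ n − E[|E(G)|] = 51 − 25/9 = 434/9.
Numerically: ≈ 48.222222.
(This is only a lower bound; the true E[α(G)] may be larger.)

E[α(G)] ≥ 434/9 ≈ 48.222222.


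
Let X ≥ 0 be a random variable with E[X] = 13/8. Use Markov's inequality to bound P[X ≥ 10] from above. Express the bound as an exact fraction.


μ = E[X] = 13/8, a = 10.
Markov: P[X ≥ 10] ≤ μ/a = (13/8)/10 = 13/80.
Numerically: ≈ 0.162500.
(Since a = 10 > μ = 1.625000, the bound 13/80 is < 1 and informative.)

P[X ≥ 10] ≤ 13/80 ≈ 0.162500.


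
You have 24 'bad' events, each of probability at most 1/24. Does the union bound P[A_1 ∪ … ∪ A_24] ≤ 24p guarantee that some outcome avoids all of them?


Union bound: P[∪_{i=1}^{24} A_i] ≤ Σ_i P[A_i] ≤ 24·p = 24·(1/24) = 1.
Numerically: 1 ≈ 1.0000000.
Is 1 < 1? NO.
Since the bound 1 is ≥ 1, the union bound is uninformative here; it does NOT by itself certify existence.

24·p = 1 ≈ 1.0000000; existence NOT certified by the union bound.


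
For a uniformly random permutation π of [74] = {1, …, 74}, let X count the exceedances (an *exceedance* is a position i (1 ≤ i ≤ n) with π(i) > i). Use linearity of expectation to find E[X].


Write X = Σ_{i=1}^{74} X_i, where X_i = 1_{π(i) > i}.
For each fixed i, π(i) is uniform over {1, …, 74} (marginal of a uniform permutation), so P[π(i) > i] = (n − i)/n. Summing: Σ_{i=1}^{74} (n − i)/n = (0 + 1 + … + 73)/74 = 74(74 − 1)/(2·74) = (74 − 1)/2.
Hence E[X] = Σ_{i=1}^{74} (74 − i)/74 = 73/2 ≈ 36.50000.

E[X] = 73/2 = 36.50000.


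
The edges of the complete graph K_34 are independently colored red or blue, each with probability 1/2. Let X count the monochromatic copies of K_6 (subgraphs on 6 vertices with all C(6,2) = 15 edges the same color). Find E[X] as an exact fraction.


Let X = Σ_S X_S over the C(34, 6) = 1344904 subsets S of size 6, where X_S = 1 if the K_6 on S is monochromatic.
For a fixed S, the K_6 on S has C(6, 2) = 15 edges. P[all 15 edges red] = (1/2)^15, and likewise for blue, so P[monochromatic] = 2·(1/2)^15 = 2^{1 − 15} = 1/16384.
By linearity: E[X] = C(34, 6) · 2^{1 − 15} = 1344904 · 1/16384 = 168113/2048.
Numerically: E[X] ≈ 82.0864.

E[X] = C(34,6)·2^(1−C(6,2)) = 168113/2048 ≈ 82.0864.


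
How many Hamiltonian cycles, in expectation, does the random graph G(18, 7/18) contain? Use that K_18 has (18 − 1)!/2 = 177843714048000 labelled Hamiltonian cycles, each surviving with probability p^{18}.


K_18 has (18 − 1)!/2 = 177843714048000 labelled Hamiltonian cycles.
For each such Hamiltonian cycle H, let X_H = 1 if all 18 edges of H are present in G. Then P[X_H = 1] = p^{18} = (7/18)^{18} = 1628413597910449/39346408075296537575424.
By linearity: E[X] = Σ_H E[X_H] = 177843714048000 · p^{18} = 177843714048000 · 1628413597910449/39346408075296537575424 = 24246874921186846803875/3294258113514384.
Numerically: E[X] ≈ 7.36e+06.

E[X] = 177843714048000 · (7/18)^{18} = 24246874921186846803875/3294258113514384 ≈ 7.36e+06.


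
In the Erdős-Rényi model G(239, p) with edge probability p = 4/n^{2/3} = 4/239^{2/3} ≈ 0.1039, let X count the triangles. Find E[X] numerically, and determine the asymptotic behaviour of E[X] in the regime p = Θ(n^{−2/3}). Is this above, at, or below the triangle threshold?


Number of potential triangles: C(239, 3) = 2246839.
Each occurs with probability p³ ≈ (0.1039)³ ≈ 1.120429e-03.
By linearity: E[X] = C(239, 3)·p³ ≈ 2246839 · 1.120429e-03 ≈ 2517.4226.
Since α = 2/3 < 1, p = c/n^{2/3} ≫ 1/n is above the triangle threshold p ~ 1/n. Asymptotically E[X] ~ (c³/6)·n^{3(1−α)} = (4³/6)·n^{1} → ∞; triangles are abundant w.h.p.

E[X] ≈ 2517.4226; in regime p = Θ(1/n^{2/3}) E[X] diverges (above the triangle threshold p ~ 1/n).


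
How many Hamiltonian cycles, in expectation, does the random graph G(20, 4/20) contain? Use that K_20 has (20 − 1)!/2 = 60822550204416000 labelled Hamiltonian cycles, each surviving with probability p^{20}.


K_20 has (20 − 1)!/2 = 60822550204416000 labelled Hamiltonian cycles.
For each such Hamiltonian cycle H, let X_H = 1 if all 20 edges of H are present in G. Then P[X_H = 1] = p^{20} = (1/5)^{20} = 1/95367431640625.
By linearity: E[X] = Σ_H E[X_H] = 60822550204416000 · p^{20} = 60822550204416000 · 1/95367431640625 = 486580401635328/762939453125.
Numerically: E[X] ≈ 637.8.

E[X] = 60822550204416000 · (1/5)^{20} = 486580401635328/762939453125 ≈ 637.8.


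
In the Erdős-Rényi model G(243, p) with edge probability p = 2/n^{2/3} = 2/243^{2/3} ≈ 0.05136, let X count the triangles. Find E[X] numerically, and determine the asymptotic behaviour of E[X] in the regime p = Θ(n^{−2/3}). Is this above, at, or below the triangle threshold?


Number of potential triangles: C(243, 3) = 2362041.
Each occurs with probability p³ ≈ (0.05136)³ ≈ 1.354807e-04.
By linearity: E[X] = C(243, 3)·p³ ≈ 2362041 · 1.354807e-04 ≈ 320.0110.
Since α = 2/3 < 1, p = c/n^{2/3} ≫ 1/n is above the triangle threshold p ~ 1/n. Asymptotically E[X] ~ (c³/6)·n^{3(1−α)} = (2³/6)·n^{1} → ∞; triangles are abundant w.h.p.

E[X] ≈ 320.0110; in regime p = Θ(1/n^{2/3}) E[X] diverges (above the triangle threshold p ~ 1/n).


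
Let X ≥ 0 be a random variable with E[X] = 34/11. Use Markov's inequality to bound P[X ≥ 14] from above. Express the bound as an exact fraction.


μ = E[X] = 34/11, a = 14.
Markov: P[X ≥ 14] ≤ μ/a = (34/11)/14 = 17/77.
Numerically: ≈ 0.221.
(Since a = 14 > μ = 3.091, the bound 17/77 is < 1 and informative.)

P[X ≥ 14] ≤ 17/77 ≈ 0.221.


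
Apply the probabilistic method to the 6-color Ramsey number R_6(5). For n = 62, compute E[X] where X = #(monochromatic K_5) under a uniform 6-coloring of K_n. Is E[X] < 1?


E[X] = C(62, 5) · 6^{1 − 10} = 6471002 · 6^{−9} = 6471002/10077696.
As a reduced fraction: E[X] = 3235501/5038848 ≈ 0.6421113.
Is E[X] < 1? YES.
Since E[X] < 1, there exists a 6-coloring of K_{62} with no monochromatic K_5; hence R_6(5) > 62.

E[X] = 3235501/5038848 ≈ 0.6421113; E[X] < 1, so R_6(5) > 62.


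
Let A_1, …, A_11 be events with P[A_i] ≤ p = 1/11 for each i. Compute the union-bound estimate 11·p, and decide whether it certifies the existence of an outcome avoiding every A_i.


Union bound: P[∪_{i=1}^{11} A_i] ≤ Σ_i P[A_i] ≤ 11·p = 11·(1/11) = 1.
Numerically: 1 ≈ 1.000.
Is 1 < 1? NO.
Since the bound 1 is ≥ 1, the union bound is uninformative here; it does NOT by itself certify existence.

11·p = 1 ≈ 1.000; existence NOT certified by the union bound.


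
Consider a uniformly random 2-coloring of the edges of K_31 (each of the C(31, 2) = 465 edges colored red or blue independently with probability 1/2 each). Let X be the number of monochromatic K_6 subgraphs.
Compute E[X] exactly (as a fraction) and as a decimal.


Let X = Σ_S X_S over the C(31, 6) = 736281 subsets S of size 6, where X_S = 1 if the K_6 on S is monochromatic.
For a fixed S, the K_6 on S has C(6, 2) = 15 edges. P[all 15 edges red] = (1/2)^15, and likewise for blue, so P[monochromatic] = 2·(1/2)^15 = 2^{1 − 15} = 1/16384.
By linearity: E[X] = C(31, 6) · 2^{1 − 15} = 736281 · 1/16384 = 736281/16384.
Numerically: E[X] ≈ 44.939.

E[X] = C(31,6)·2^(1−C(6,2)) = 736281/16384 ≈ 44.939.


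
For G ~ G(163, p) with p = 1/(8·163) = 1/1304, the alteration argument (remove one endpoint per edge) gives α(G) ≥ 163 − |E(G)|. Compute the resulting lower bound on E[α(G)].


E[|E(G)|] = C(163, 2)·p = 13203 · (1/1304) = 81/8.
E[α(G)] ≥ n − E[|E(G)|] = 163 − 81/8 = 1223/8.
Numerically: ≈ 152.8750.
(This is only a lower bound; the true E[α(G)] may be larger.)

E[α(G)] ≥ 1223/8 ≈ 152.8750.


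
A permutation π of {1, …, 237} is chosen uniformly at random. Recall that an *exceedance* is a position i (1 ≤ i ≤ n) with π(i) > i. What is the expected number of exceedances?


Write X = Σ_{i=1}^{237} X_i, where X_i = 1_{π(i) > i}.
For each fixed i, π(i) is uniform over {1, …, 237} (marginal of a uniform permutation), so P[π(i) > i] = (n − i)/n. Summing: Σ_{i=1}^{237} (n − i)/n = (0 + 1 + … + 236)/237 = 237(237 − 1)/(2·237) = (237 − 1)/2.
Hence E[X] = Σ_{i=1}^{237} (237 − i)/237 = 118 ≈ 118.000000.

E[X] = 118 = 118.000000.


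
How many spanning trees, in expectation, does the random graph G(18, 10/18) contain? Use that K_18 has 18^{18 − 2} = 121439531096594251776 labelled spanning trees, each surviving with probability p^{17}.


K_18 has 18^{18 − 2} = 121439531096594251776 labelled spanning trees.
For each such spanning tree H, let X_H = 1 if all 17 edges of H are present in G. Then P[X_H = 1] = p^{17} = (5/9)^{17} = 762939453125/16677181699666569.
Summing the indicators: E[X] = Σ_H E[X_H] = 121439531096594251776 · p^{17} = 121439531096594251776 · 762939453125/16677181699666569 = 50000000000000000/9.
Numerically: E[X] ≈ 5.55556e+15.

E[X] = 121439531096594251776 · (5/9)^{17} = 50000000000000000/9 ≈ 5.55556e+15.


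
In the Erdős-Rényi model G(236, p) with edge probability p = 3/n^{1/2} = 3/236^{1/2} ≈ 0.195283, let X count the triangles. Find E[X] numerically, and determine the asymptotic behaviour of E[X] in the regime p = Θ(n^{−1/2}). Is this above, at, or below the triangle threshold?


Number of potential triangles: C(236, 3) = 2162940.
Each occurs with probability p³ ≈ (0.195283)³ ≈ 7.44724703e-03.
By linearity: E[X] = C(236, 3)·p³ ≈ 2162940 · 7.44724703e-03 ≈ 16107.948483.
Since α = 1/2 < 1, p = c/n^{1/2} ≫ 1/n is above the triangle threshold p ~ 1/n. Asymptotically E[X] ~ (c³/6)·n^{3(1−α)} = (3³/6)·n^{1.5} → ∞; triangles are abundant w.h.p.

E[X] ≈ 16107.948483; in regime p = Θ(1/n^{1/2}) E[X] diverges (above the triangle threshold p ~ 1/n).


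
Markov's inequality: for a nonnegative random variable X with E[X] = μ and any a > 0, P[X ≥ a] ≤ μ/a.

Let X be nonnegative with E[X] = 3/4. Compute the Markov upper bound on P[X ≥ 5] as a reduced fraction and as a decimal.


μ = E[X] = 3/4, a = 5.
Markov: P[X ≥ 5] ≤ μ/a = (3/4)/5 = 3/20.
Numerically: ≈ 0.15000.
(Since a = 5 > μ = 0.75000, the bound 3/20 is < 1 and informative.)

P[X ≥ 5] ≤ 3/20 ≈ 0.15000.


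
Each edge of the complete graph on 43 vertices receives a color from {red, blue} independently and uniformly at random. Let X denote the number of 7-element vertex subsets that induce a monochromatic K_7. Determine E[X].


Let X = Σ_S X_S over the C(43, 7) = 32224114 subsets S of size 7, where X_S = 1 if the K_7 on S is monochromatic.
For a fixed S, the K_7 on S has C(7, 2) = 21 edges. P[all 21 edges red] = (1/2)^21, and likewise for blue, so P[monochromatic] = 2·(1/2)^21 = 2^{1 − 21} = 1/1048576.
By linearity of expectation: E[X] = C(43, 7) · 2^{1 − 21} = 32224114 · 1/1048576 = 16112057/524288.
Numerically: E[X] ≈ 30.731310.

E[X] = C(43,7)·2^(1−C(7,2)) = 16112057/524288 ≈ 30.731310.


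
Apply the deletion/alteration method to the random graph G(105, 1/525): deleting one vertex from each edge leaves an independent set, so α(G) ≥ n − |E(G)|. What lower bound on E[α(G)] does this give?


E[|E(G)|] = C(105, 2)·p = 5460 · (1/525) = 52/5.
E[α(G)] ≥ n − E[|E(G)|] = 105 − 52/5 = 473/5.
Numerically: ≈ 94.600.
(This is only a lower bound; the true E[α(G)] may be larger.)

E[α(G)] ≥ 473/5 ≈ 94.600.


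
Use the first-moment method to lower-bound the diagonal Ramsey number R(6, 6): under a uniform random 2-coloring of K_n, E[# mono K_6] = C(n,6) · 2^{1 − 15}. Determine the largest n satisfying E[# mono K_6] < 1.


We need C(n, 6) · 2^{1 − 15} < 1, i.e. C(n, 6) < 2^{15 − 1} = 16384.
Check values of n near the boundary:
  n = 15: C(15, 6) = 5005; 5005 < 16384? YES
  n = 16: C(16, 6) = 8008; 8008 < 16384? YES
  n = 17: C(17, 6) = 12376; 12376 < 16384? YES
  n = 18: C(18, 6) = 18564; 18564 < 16384? NO
The largest n with C(n, 6) < 16384 is n = 17 (where E[X] = 1547/2048 ≈ 0.75537). Hence R(6, 6) > 17, i.e. R(6, 6) ≥ 18.

Largest n = 17; hence R(6, 6) > 17.


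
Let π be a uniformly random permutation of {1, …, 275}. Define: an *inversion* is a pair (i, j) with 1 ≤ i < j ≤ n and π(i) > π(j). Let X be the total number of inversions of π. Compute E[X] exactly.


Write X = Σ X_I over the C(275, 2) = 37675 pairs i < j, with X_I the indicator of one inversion.
There are 37675 indicators.
For each fixed pair i < j, the values π(i) and π(j) are two distinct elements of {1, …, 275} in uniformly random order; by symmetry P[π(i) > π(j)] = 1/2.
By linearity: E[X] = 37675 · (1/2) = C(275, 2) · (1/2) = 37675/2 = 37675/2 ≈ 18837.500.

E[X] = 37675/2 = 18837.500.


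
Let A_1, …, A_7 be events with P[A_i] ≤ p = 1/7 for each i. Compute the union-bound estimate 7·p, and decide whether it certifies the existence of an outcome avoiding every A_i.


Union bound: P[∪_{i=1}^{7} A_i] ≤ Σ_i P[A_i] ≤ 7·p = 7·(1/7) = 1.
Numerically: 1 ≈ 1.0000.
Is 1 < 1? NO.
Since the bound 1 is ≥ 1, the union bound is uninformative here; it does NOT by itself certify existence.

7·p = 1 ≈ 1.0000; existence NOT certified by the union bound.


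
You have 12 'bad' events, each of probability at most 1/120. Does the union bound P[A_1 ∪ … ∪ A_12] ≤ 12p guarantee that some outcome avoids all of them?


Union bound: P[∪_{i=1}^{12} A_i] ≤ Σ_i P[A_i] ≤ 12·p = 12·(1/120) = 1/10.
Numerically: 1/10 ≈ 0.1000000.
Is 1/10 < 1? YES.
Since P[∪ A_i] ≤ 1/10 < 1, the complement has P[∩ A_i^c] ≥ 1 − 1/10 = 9/10 > 0, so some outcome avoids every A_i.

12·p = 1/10 ≈ 0.1000000; existence CERTIFIED by the union bound.


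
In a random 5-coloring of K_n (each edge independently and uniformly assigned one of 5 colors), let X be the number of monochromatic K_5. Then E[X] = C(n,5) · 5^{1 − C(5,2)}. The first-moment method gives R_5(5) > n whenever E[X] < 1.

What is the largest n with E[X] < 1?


We need C(n, 5) · 5^{1 − 10} < 1, i.e. C(n, 5) < 5^{10 − 1} = 1953125.
Check values of n near the boundary:
  n = 43: C(43, 5) = 962598; 962598 < 1953125? YES
  n = 44: C(44, 5) = 1086008; 1086008 < 1953125? YES
  n = 45: C(45, 5) = 1221759; 1221759 < 1953125? YES
  n = 46: C(46, 5) = 1370754; 1370754 < 1953125? YES
  n = 47: C(47, 5) = 1533939; 1533939 < 1953125? YES
  n = 48: C(48, 5) = 1712304; 1712304 < 1953125? YES
  n = 49: C(49, 5) = 1906884; 1906884 < 1953125? YES
  n = 50: C(50, 5) = 2118760; 2118760 < 1953125? NO
The largest n with C(n, 5) < 1953125 is n = 49 (where E[X] = 1906884/1953125 ≈ 0.976325). Hence R_5(5) > 49, i.e. R_5(5) ≥ 50.

Largest n = 49; hence R_5(5) > 49.


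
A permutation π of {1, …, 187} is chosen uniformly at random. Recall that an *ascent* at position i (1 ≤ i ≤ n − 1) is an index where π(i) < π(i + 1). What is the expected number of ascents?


Write X = Σ X_I over i = 1, …, 186, with X_I the indicator of one ascent.
There are 186 indicators.
For each fixed i, the pair (π(i), π(i+1)) is a uniformly random ordered pair of distinct values from {1, …, 187}; by symmetry P[π(i) < π(i+1)] = 1/2.
By linearity: E[X] = 186 · (1/2) = (187 − 1) · (1/2) = 93 ≈ 93.0000.

E[X] = 93 = 93.0000.


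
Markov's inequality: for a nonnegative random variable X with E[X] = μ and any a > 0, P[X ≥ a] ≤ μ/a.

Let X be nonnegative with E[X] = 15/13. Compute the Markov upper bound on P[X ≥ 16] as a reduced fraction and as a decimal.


μ = E[X] = 15/13, a = 16.
Markov: P[X ≥ 16] ≤ μ/a = (15/13)/16 = 15/208.
Numerically: ≈ 0.072.
(Since a = 16 > μ = 1.154, the bound 15/208 is < 1 and informative.)

P[X ≥ 16] ≤ 15/208 ≈ 0.072.


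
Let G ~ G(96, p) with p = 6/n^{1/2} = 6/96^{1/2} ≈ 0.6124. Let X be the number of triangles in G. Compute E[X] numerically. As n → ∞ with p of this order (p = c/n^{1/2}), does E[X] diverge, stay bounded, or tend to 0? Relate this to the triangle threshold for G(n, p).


Number of potential triangles: C(96, 3) = 142880.
Each occurs with probability p³ ≈ (0.6124)³ ≈ 2.296397e-01.
By linearity: E[X] = C(96, 3)·p³ ≈ 142880 · 2.296397e-01 ≈ 32810.9151.
Since α = 1/2 < 1, p = c/n^{1/2} ≫ 1/n is above the triangle threshold p ~ 1/n. Asymptotically E[X] ~ (c³/6)·n^{3(1−α)} = (6³/6)·n^{1.5} → ∞; triangles are abundant w.h.p.

E[X] ≈ 32810.9151; in regime p = Θ(1/n^{1/2}) E[X] diverges (above the triangle threshold p ~ 1/n).


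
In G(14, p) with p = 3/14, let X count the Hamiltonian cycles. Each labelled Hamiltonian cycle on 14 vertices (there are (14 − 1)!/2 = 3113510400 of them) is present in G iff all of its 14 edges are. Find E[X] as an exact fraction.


K_14 has (14 − 1)!/2 = 3113510400 labelled Hamiltonian cycles.
For each such Hamiltonian cycle H, let X_H = 1 if all 14 edges of H are present in G. Then P[X_H = 1] = p^{14} = (3/14)^{14} = 4782969/11112006825558016.
Summing the indicators: E[X] = Σ_H E[X_H] = 3113510400 · p^{14} = 3113510400 · 4782969/11112006825558016 = 4155084744525/3100448333024.
Numerically: E[X] ≈ 1.34016.

E[X] = 3113510400 · (3/14)^{14} = 4155084744525/3100448333024 ≈ 1.34016.


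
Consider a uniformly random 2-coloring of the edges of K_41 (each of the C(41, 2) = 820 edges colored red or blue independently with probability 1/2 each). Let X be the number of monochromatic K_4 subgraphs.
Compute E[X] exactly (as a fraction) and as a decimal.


Let X = Σ_S X_S over the C(41, 4) = 101270 subsets S of size 4, where X_S = 1 if the K_4 on S is monochromatic.
For a fixed S, the K_4 on S has C(4, 2) = 6 edges. P[all 6 edges red] = (1/2)^6, and likewise for blue, so P[monochromatic] = 2·(1/2)^6 = 2^{1 − 6} = 1/32.
By linearity of expectation: E[X] = C(41, 4) · 2^{1 − 6} = 101270 · 1/32 = 50635/16.
Numerically: E[X] ≈ 3164.688.

E[X] = C(41,4)·2^(1−C(4,2)) = 50635/16 ≈ 3164.688.


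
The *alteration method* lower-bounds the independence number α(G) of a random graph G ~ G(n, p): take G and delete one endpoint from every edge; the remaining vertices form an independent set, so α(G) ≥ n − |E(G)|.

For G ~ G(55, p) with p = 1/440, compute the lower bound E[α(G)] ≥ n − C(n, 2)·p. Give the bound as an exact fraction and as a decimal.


E[|E(G)|] = C(55, 2)·p = 1485 · (1/440) = 27/8.
E[α(G)] ≥ n − E[|E(G)|] = 55 − 27/8 = 413/8.
Numerically: ≈ 51.6250.
(This is only a lower bound; the true E[α(G)] may be larger.)

E[α(G)] ≥ 413/8 ≈ 51.6250.


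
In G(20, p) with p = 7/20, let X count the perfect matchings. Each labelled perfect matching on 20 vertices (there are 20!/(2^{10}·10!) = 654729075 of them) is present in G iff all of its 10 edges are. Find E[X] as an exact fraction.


K_20 has 20!/(2^{10}·10!) = 654729075 labelled perfect matchings.
For each such perfect matching H, let X_H = 1 if all 10 edges of H are present in G. Then P[X_H = 1] = p^{10} = (7/20)^{10} = 282475249/10240000000000.
By linearity: E[X] = Σ_H E[X_H] = 654729075 · p^{10} = 654729075 · 282475249/10240000000000 = 7397790339526587/409600000000.
Numerically: E[X] ≈ 1.81e+04.

E[X] = 654729075 · (7/20)^{10} = 7397790339526587/409600000000 ≈ 1.81e+04.


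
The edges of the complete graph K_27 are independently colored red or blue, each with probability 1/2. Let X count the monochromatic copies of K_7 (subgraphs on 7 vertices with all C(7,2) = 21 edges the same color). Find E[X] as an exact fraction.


Let X = Σ_S X_S over the C(27, 7) = 888030 subsets S of size 7, where X_S = 1 if the K_7 on S is monochromatic.
For a fixed S, the K_7 on S has C(7, 2) = 21 edges. P[all 21 edges red] = (1/2)^21, and likewise for blue, so P[monochromatic] = 2·(1/2)^21 = 2^{1 − 21} = 1/1048576.
By linearity: E[X] = C(27, 7) · 2^{1 − 21} = 888030 · 1/1048576 = 444015/524288.
Numerically: E[X] ≈ 0.8469.

E[X] = C(27,7)·2^(1−C(7,2)) = 444015/524288 ≈ 0.8469.


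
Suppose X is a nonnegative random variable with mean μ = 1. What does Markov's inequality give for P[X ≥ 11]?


μ = E[X] = 1, a = 11.
Markov: P[X ≥ 11] ≤ μ/a = (1)/11 = 1/11.
Numerically: ≈ 0.091.
(Since a = 11 > μ = 1.000, the bound 1/11 is < 1 and informative.)

P[X ≥ 11] ≤ 1/11 ≈ 0.091.


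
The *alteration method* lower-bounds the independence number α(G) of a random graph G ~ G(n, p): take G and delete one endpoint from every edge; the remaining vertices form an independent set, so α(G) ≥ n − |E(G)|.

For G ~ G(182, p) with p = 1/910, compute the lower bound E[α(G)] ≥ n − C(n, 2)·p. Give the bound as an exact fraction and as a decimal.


E[|E(G)|] = C(182, 2)·p = 16471 · (1/910) = 181/10.
E[α(G)] ≥ n − E[|E(G)|] = 182 − 181/10 = 1639/10.
Numerically: ≈ 163.9000.
(This is only a lower bound; the true E[α(G)] may be larger.)

E[α(G)] ≥ 1639/10 ≈ 163.9000.


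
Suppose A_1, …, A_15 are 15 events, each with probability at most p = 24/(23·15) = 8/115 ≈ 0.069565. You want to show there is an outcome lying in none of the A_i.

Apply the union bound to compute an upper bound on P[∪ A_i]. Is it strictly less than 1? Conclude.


Union bound: P[∪_{i=1}^{15} A_i] ≤ Σ_i P[A_i] ≤ 15·p = 15·(8/115) = 24/23.
Numerically: 24/23 ≈ 1.043478.
Is 24/23 < 1? NO.
Since the bound 24/23 is ≥ 1, the union bound is uninformative here; it does NOT by itself certify existence.

15·p = 24/23 ≈ 1.043478; existence NOT certified by the union bound.


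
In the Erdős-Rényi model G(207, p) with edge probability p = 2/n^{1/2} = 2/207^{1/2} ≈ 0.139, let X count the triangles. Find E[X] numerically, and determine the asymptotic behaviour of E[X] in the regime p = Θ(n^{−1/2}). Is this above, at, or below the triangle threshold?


Number of potential triangles: C(207, 3) = 1456935.
Each occurs with probability p³ ≈ (0.139)³ ≈ 2.686176e-03.
By linearity: E[X] = C(207, 3)·p³ ≈ 1456935 · 2.686176e-03 ≈ 3913.5839.
Since α = 1/2 < 1, p = c/n^{1/2} ≫ 1/n is above the triangle threshold p ~ 1/n. Asymptotically E[X] ~ (c³/6)·n^{3(1−α)} = (2³/6)·n^{1.5} → ∞; triangles are abundant w.h.p.

E[X] ≈ 3913.5839; in regime p = Θ(1/n^{1/2}) E[X] diverges (above the triangle threshold p ~ 1/n).


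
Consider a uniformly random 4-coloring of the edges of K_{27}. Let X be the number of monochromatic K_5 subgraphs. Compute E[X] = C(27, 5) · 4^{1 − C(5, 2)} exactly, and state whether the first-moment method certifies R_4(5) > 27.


E[X] = C(27, 5) · 4^{1 − 10} = 80730 · 4^{−9} = 80730/262144.
As a reduced fraction: E[X] = 40365/131072 ≈ 0.308.
Is E[X] < 1? YES.
Since E[X] < 1, there exists a 4-coloring of K_{27} with no monochromatic K_5; hence R_4(5) > 27.

E[X] = 40365/131072 ≈ 0.308; E[X] < 1, so R_4(5) > 27.


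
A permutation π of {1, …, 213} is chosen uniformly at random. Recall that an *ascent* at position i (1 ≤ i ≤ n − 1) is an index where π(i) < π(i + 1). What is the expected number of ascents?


Write X = Σ X_I over i = 1, …, 212, with X_I the indicator of one ascent.
There are 212 indicators.
For each fixed i, the pair (π(i), π(i+1)) is a uniformly random ordered pair of distinct values from {1, …, 213}; by symmetry P[π(i) < π(i+1)] = 1/2.
By linearity: E[X] = 212 · (1/2) = (213 − 1) · (1/2) = 106 ≈ 106.00000.

E[X] = 106 = 106.00000.


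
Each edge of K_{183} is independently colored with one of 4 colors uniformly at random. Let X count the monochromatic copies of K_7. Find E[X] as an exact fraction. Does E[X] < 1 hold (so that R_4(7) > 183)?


E[X] = C(183, 7) · 4^{1 − 21} = 1214197462413 · 4^{−20} = 1214197462413/1099511627776.
As a reduced fraction: E[X] = 1214197462413/1099511627776 ≈ 1.104306.
Is E[X] < 1? NO.
Since E[X] ≥ 1, the first-moment bound is inconclusive at n = 183; it does NOT by itself certify R_4(7) > 183.

E[X] = 1214197462413/1099511627776 ≈ 1.104306; E[X] ≥ 1; first-moment method inconclusive here.


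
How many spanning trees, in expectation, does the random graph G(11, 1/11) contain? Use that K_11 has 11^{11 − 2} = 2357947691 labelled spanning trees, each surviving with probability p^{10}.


K_11 has 11^{11 − 2} = 2357947691 labelled spanning trees.
For each such spanning tree H, let X_H = 1 if all 10 edges of H are present in G. Then P[X_H = 1] = p^{10} = (1/11)^{10} = 1/25937424601.
Summing the indicators: E[X] = Σ_H E[X_H] = 2357947691 · p^{10} = 2357947691 · 1/25937424601 = 1/11.
Numerically: E[X] ≈ 0.0909.

E[X] = 2357947691 · (1/11)^{10} = 1/11 ≈ 0.0909.


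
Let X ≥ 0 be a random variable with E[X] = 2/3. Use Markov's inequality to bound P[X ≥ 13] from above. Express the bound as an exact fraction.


μ = E[X] = 2/3, a = 13.
Markov: P[X ≥ 13] ≤ μ/a = (2/3)/13 = 2/39.
Numerically: ≈ 0.051.
(Since a = 13 > μ = 0.667, the bound 2/39 is < 1 and informative.)

P[X ≥ 13] ≤ 2/39 ≈ 0.051.


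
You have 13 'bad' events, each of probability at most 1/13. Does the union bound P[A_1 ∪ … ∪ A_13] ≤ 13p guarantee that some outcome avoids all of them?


Union bound: P[∪_{i=1}^{13} A_i] ≤ Σ_i P[A_i] ≤ 13·p = 13·(1/13) = 1.
Numerically: 1 ≈ 1.000.
Is 1 < 1? NO.
Since the bound 1 is ≥ 1, the union bound is uninformative here; it does NOT by itself certify existence.

13·p = 1 ≈ 1.000; existence NOT certified by the union bound.


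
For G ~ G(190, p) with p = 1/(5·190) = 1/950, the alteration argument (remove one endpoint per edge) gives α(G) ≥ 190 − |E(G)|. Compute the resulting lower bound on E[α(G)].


E[|E(G)|] = C(190, 2)·p = 17955 · (1/950) = 189/10.
E[α(G)] ≥ n − E[|E(G)|] = 190 − 189/10 = 1711/10.
Numerically: ≈ 171.100000.
(This is only a lower bound; the true E[α(G)] may be larger.)

E[α(G)] ≥ 1711/10 ≈ 171.100000.


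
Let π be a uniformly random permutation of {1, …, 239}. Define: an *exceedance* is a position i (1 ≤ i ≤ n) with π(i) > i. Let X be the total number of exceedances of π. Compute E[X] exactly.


Write X = Σ_{i=1}^{239} X_i, where X_i = 1_{π(i) > i}.
For each fixed i, π(i) is uniform over {1, …, 239} (marginal of a uniform permutation), so P[π(i) > i] = (n − i)/n. Summing: Σ_{i=1}^{239} (n − i)/n = (0 + 1 + … + 238)/239 = 239(239 − 1)/(2·239) = (239 − 1)/2.
Hence E[X] = Σ_{i=1}^{239} (239 − i)/239 = 119 ≈ 119.0000.

E[X] = 119 = 119.0000.


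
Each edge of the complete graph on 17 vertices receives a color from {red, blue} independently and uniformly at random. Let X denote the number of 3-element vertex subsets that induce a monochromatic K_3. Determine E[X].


Let X = Σ_S X_S over the C(17, 3) = 680 subsets S of size 3, where X_S = 1 if the K_3 on S is monochromatic.
For a fixed S, the K_3 on S has C(3, 2) = 3 edges. P[all 3 edges red] = (1/2)^3, and likewise for blue, so P[monochromatic] = 2·(1/2)^3 = 2^{1 − 3} = 1/4.
By linearity of expectation: E[X] = C(17, 3) · 2^{1 − 3} = 680 · 1/4 = 170.
Numerically: E[X] ≈ 170.00000.

E[X] = C(17,3)·2^(1−C(3,2)) = 170 ≈ 170.00000.


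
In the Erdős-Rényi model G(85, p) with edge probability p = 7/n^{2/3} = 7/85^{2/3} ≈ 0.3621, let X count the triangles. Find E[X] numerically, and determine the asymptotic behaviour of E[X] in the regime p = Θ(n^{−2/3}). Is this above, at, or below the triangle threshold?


Number of potential triangles: C(85, 3) = 98770.
Each occurs with probability p³ ≈ (0.3621)³ ≈ 4.747405e-02.
By linearity: E[X] = C(85, 3)·p³ ≈ 98770 · 4.747405e-02 ≈ 4689.0118.
Since α = 2/3 < 1, p = c/n^{2/3} ≫ 1/n is above the triangle threshold p ~ 1/n. Asymptotically E[X] ~ (c³/6)·n^{3(1−α)} = (7³/6)·n^{1} → ∞; triangles are abundant w.h.p.

E[X] ≈ 4689.0118; in regime p = Θ(1/n^{2/3}) E[X] diverges (above the triangle threshold p ~ 1/n).


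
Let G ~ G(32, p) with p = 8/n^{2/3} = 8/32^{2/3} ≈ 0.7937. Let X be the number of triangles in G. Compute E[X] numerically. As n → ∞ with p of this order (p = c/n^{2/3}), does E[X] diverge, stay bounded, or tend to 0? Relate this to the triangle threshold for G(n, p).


Number of potential triangles: C(32, 3) = 4960.
Each occurs with probability p³ ≈ (0.7937)³ ≈ 5.000000e-01.
By linearity: E[X] = C(32, 3)·p³ ≈ 4960 · 5.000000e-01 ≈ 2480.0000.
Since α = 2/3 < 1, p = c/n^{2/3} ≫ 1/n is above the triangle threshold p ~ 1/n. Asymptotically E[X] ~ (c³/6)·n^{3(1−α)} = (8³/6)·n^{1} → ∞; triangles are abundant w.h.p.

E[X] ≈ 2480.0000; in regime p = Θ(1/n^{2/3}) E[X] diverges (above the triangle threshold p ~ 1/n).


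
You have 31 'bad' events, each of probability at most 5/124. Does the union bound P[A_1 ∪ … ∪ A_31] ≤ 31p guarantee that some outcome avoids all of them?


Union bound: P[∪_{i=1}^{31} A_i] ≤ Σ_i P[A_i] ≤ 31·p = 31·(5/124) = 5/4.
Numerically: 5/4 ≈ 1.25000.
Is 5/4 < 1? NO.
Since the bound 5/4 is ≥ 1, the union bound is uninformative here; it does NOT by itself certify existence.

31·p = 5/4 ≈ 1.25000; existence NOT certified by the union bound.


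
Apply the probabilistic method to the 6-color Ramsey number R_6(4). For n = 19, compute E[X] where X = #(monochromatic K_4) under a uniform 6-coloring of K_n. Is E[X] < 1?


E[X] = C(19, 4) · 6^{1 − 6} = 3876 · 6^{−5} = 3876/7776.
As a reduced fraction: E[X] = 323/648 ≈ 0.4985.
Is E[X] < 1? YES.
Since E[X] < 1, there exists a 6-coloring of K_{19} with no monochromatic K_4; hence R_6(4) > 19.

E[X] = 323/648 ≈ 0.4985; E[X] < 1, so R_6(4) > 19.


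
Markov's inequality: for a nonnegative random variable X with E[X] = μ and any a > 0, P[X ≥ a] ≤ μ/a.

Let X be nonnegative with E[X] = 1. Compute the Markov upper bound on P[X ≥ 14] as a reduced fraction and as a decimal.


μ = E[X] = 1, a = 14.
Markov: P[X ≥ 14] ≤ μ/a = (1)/14 = 1/14.
Numerically: ≈ 0.071429.
(Since a = 14 > μ = 1.000000, the bound 1/14 is < 1 and informative.)

P[X ≥ 14] ≤ 1/14 ≈ 0.071429.


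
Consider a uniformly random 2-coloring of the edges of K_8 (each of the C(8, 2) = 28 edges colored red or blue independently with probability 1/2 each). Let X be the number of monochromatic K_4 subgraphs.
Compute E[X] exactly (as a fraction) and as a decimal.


Let X = Σ_S X_S over the C(8, 4) = 70 subsets S of size 4, where X_S = 1 if the K_4 on S is monochromatic.
For a fixed S, the K_4 on S has C(4, 2) = 6 edges. P[all 6 edges red] = (1/2)^6, and likewise for blue, so P[monochromatic] = 2·(1/2)^6 = 2^{1 − 6} = 1/32.
Summing: E[X] = C(8, 4) · 2^{1 − 6} = 70 · 1/32 = 35/16.
Numerically: E[X] ≈ 2.188.

E[X] = C(8,4)·2^(1−C(4,2)) = 35/16 ≈ 2.188.
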